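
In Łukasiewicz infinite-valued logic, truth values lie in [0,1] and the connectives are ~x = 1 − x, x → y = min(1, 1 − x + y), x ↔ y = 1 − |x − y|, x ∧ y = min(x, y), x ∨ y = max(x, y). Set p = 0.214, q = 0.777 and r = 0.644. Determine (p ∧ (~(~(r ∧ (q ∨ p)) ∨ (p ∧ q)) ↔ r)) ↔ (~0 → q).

q ∨ p = max(0.777, 0.214) = 0.777
r ∧ (q ∨ p) = min(0.644, 0.777) = 0.644
~(r ∧ (q ∨ p)) = 1 − 0.644 = 0.356
p ∧ q = min(0.214, 0.777) = 0.214
~(r ∧ (q ∨ p)) ∨ (p ∧ q) = max(0.356, 0.214) = 0.356
~(~(r ∧ (q ∨ p)) ∨ (p ∧ q)) = 1 − 0.356 = 0.644
~(~(r ∧ (q ∨ p)) ∨ (p ∧ q)) ↔ r = 1 − |0.644 − 0.644| = 1 − 0.000 = 1.000
p ∧ (~(~(r ∧ (q ∨ p)) ∨ (p ∧ q)) ↔ r) = min(0.214, 1.000) = 0.214
~0 = 1 − 0.000 = 1.000
~0 → q = min(1, 1 − 1.000 + 0.777) = min(1, 0.777) = 0.777
(p ∧ (~(~(r ∧ (q ∨ p)) ∨ (p ∧ q)) ↔ r)) ↔ (~0 → q) = 1 − |0.214 − 0.777| = 1 − 0.563 = 0.437

0.437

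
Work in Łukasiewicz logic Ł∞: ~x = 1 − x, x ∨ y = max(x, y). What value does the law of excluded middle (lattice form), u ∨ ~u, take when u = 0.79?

0.79

~u = 1 − 0.79 = 0.21
u ∨ ~u = max(0.79, 0.21) = 0.79
(The value 0.79 < 1 shows this instance is not satisfied; not a Ł∞-tautology — its value is max(a, 1−a).)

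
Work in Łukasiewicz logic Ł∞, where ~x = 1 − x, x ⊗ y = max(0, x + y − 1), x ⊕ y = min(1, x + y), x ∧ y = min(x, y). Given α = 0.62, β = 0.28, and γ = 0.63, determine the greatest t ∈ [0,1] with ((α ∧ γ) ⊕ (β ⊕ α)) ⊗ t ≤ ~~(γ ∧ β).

0.28

α ∧ γ = min(0.62, 0.63) = 0.62
β ⊕ α = min(1, 0.28 + 0.62) = min(1, 0.90) = 0.90
(α ∧ γ) ⊕ (β ⊕ α) = min(1, 0.62 + 0.90) = min(1, 1.52) = 1.00
So the left factor is (α ∧ γ) ⊕ (β ⊕ α) = 1.00.
γ ∧ β = min(0.63, 0.28) = 0.28
~(γ ∧ β) = 1 − 0.28 = 0.72
~~(γ ∧ β) = 1 − 0.72 = 0.28
So the right-hand bound is ~~(γ ∧ β) = 0.28.
The residuum of the Łukasiewicz t-norm gives the supremum: min(1, 1 − 1.00 + 0.28).
1 − 1.00 + 0.28 = 0.28, so t = min(1, 0.28) = 0.28.
Check: 1.00 ⊗ 0.28 = max(0, 0.28) = 0.28 ≤ 0.28.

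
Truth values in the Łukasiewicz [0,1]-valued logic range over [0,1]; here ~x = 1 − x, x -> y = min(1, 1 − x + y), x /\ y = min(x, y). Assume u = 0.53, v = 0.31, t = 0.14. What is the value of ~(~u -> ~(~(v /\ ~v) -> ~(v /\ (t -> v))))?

0.47

~u = 1 − 0.53 = 0.47
~v = 1 − 0.31 = 0.69
v /\ ~v = min(0.31, 0.69) = 0.31
~(v /\ ~v) = 1 − 0.31 = 0.69
t -> v = min(1, 1 − 0.14 + 0.31) = min(1, 1.17) = 1.00
v /\ (t -> v) = min(0.31, 1.00) = 0.31
~(v /\ (t -> v)) = 1 − 0.31 = 0.69
~(v /\ ~v) -> ~(v /\ (t -> v)) = min(1, 1 − 0.69 + 0.69) = min(1, 1.00) = 1.00
~(~(v /\ ~v) -> ~(v /\ (t -> v))) = 1 − 1.00 = 0.00
~u -> ~(~(v /\ ~v) -> ~(v /\ (t -> v))) = min(1, 1 − 0.47 + 0.00) = min(1, 0.53) = 0.53
~(~u -> ~(~(v /\ ~v) -> ~(v /\ (t -> v)))) = 1 − 0.53 = 0.47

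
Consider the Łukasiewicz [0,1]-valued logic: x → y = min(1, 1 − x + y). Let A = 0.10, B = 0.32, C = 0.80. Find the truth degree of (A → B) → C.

A → B = min(1, 1 − 0.10 + 0.32) = min(1, 1.22) = 1.00
(A → B) → C = min(1, 1 − 1.00 + 0.80) = min(1, 0.80) = 0.80

0.80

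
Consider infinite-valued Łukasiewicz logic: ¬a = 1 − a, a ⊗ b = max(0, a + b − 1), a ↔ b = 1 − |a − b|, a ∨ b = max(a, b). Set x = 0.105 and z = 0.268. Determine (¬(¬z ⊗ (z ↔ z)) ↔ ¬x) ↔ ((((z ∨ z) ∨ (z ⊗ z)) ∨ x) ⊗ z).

¬z = 1 − 0.268 = 0.732
z ↔ z = 1 − |0.268 − 0.268| = 1 − 0.000 = 1.000
¬z ⊗ (z ↔ z) = max(0, 0.732 + 1.000 − 1) = max(0, 0.732) = 0.732
¬(¬z ⊗ (z ↔ z)) = 1 − 0.732 = 0.268
¬x = 1 − 0.105 = 0.895
¬(¬z ⊗ (z ↔ z)) ↔ ¬x = 1 − |0.268 − 0.895| = 1 − 0.627 = 0.373
z ∨ z = max(0.268, 0.268) = 0.268
z ⊗ z = max(0, 0.268 + 0.268 − 1) = max(0, -0.464) = 0.000
(z ∨ z) ∨ (z ⊗ z) = max(0.268, 0.000) = 0.268
((z ∨ z) ∨ (z ⊗ z)) ∨ x = max(0.268, 0.105) = 0.268
(((z ∨ z) ∨ (z ⊗ z)) ∨ x) ⊗ z = max(0, 0.268 + 0.268 − 1) = max(0, -0.464) = 0.000
(¬(¬z ⊗ (z ↔ z)) ↔ ¬x) ↔ ((((z ∨ z) ∨ (z ⊗ z)) ∨ x) ⊗ z) = 1 − |0.373 − 0.000| = 1 − 0.373 = 0.627

0.627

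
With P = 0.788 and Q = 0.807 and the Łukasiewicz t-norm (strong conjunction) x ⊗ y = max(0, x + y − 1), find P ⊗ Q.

0.595

P ⊗ Q = max(0, 0.788 + 0.807 − 1) = max(0, 0.595) = 0.595
For comparison, the Gödel (minimum) t-norm min(x, y) would give 0.788.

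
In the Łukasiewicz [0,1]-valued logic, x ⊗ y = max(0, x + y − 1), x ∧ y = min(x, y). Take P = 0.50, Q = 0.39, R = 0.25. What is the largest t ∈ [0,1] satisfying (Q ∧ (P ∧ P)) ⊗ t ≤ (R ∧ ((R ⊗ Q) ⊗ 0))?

0.61

P ∧ P = min(0.50, 0.50) = 0.50
Q ∧ (P ∧ P) = min(0.39, 0.50) = 0.39
So the left factor is Q ∧ (P ∧ P) = 0.39.
R ⊗ Q = max(0, 0.25 + 0.39 − 1) = max(0, -0.36) = 0.00
(R ⊗ Q) ⊗ 0 = max(0, 0.00 + 0.00 − 1) = max(0, -1.00) = 0.00
R ∧ ((R ⊗ Q) ⊗ 0) = min(0.25, 0.00) = 0.00
So the right-hand bound is R ∧ ((R ⊗ Q) ⊗ 0) = 0.00.
The residuum of the Łukasiewicz t-norm gives the supremum: min(1, 1 − 0.39 + 0.00).
1 − 0.39 + 0.00 = 0.61, so t = min(1, 0.61) = 0.61.
Check: 0.39 ⊗ 0.61 = max(0, 0.00) = 0.00 ≤ 0.00.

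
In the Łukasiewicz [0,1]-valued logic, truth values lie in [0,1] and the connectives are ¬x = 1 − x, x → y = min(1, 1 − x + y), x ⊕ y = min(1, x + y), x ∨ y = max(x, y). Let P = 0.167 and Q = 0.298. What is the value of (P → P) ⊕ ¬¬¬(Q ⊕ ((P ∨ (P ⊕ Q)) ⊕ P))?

1.000

P → P = min(1, 1 − 0.167 + 0.167) = min(1, 1.000) = 1.000
P ⊕ Q = min(1, 0.167 + 0.298) = min(1, 0.465) = 0.465
P ∨ (P ⊕ Q) = max(0.167, 0.465) = 0.465
(P ∨ (P ⊕ Q)) ⊕ P = min(1, 0.465 + 0.167) = min(1, 0.632) = 0.632
Q ⊕ ((P ∨ (P ⊕ Q)) ⊕ P) = min(1, 0.298 + 0.632) = min(1, 0.930) = 0.930
¬(Q ⊕ ((P ∨ (P ⊕ Q)) ⊕ P)) = 1 − 0.930 = 0.070
¬¬(Q ⊕ ((P ∨ (P ⊕ Q)) ⊕ P)) = 1 − 0.070 = 0.930
¬¬¬(Q ⊕ ((P ∨ (P ⊕ Q)) ⊕ P)) = 1 − 0.930 = 0.070
(P → P) ⊕ ¬¬¬(Q ⊕ ((P ∨ (P ⊕ Q)) ⊕ P)) = min(1, 1.000 + 0.070) = min(1, 1.070) = 1.000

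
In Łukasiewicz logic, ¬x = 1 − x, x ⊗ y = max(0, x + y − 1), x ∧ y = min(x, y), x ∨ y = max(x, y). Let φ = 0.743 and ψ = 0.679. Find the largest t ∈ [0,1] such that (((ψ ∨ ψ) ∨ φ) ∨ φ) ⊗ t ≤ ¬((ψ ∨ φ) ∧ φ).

0.514

ψ ∨ ψ = max(0.679, 0.679) = 0.679
(ψ ∨ ψ) ∨ φ = max(0.679, 0.743) = 0.743
((ψ ∨ ψ) ∨ φ) ∨ φ = max(0.743, 0.743) = 0.743
So the left factor is ((ψ ∨ ψ) ∨ φ) ∨ φ = 0.743.
ψ ∨ φ = max(0.679, 0.743) = 0.743
(ψ ∨ φ) ∧ φ = min(0.743, 0.743) = 0.743
¬((ψ ∨ φ) ∧ φ) = 1 − 0.743 = 0.257
So the right-hand bound is ¬((ψ ∨ φ) ∧ φ) = 0.257.
The residuum of the Łukasiewicz t-norm gives the supremum: min(1, 1 − 0.743 + 0.257).
1 − 0.743 + 0.257 = 0.514, so t = min(1, 0.514) = 0.514.
Check: 0.743 ⊗ 0.514 = max(0, 0.257) = 0.257 ≤ 0.257.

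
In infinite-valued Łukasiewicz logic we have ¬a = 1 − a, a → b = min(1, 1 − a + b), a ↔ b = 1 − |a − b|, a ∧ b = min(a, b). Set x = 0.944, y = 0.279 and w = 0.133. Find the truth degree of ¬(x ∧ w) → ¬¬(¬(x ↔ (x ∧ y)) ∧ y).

x ∧ w = min(0.944, 0.133) = 0.133
¬(x ∧ w) = 1 − 0.133 = 0.867
x ∧ y = min(0.944, 0.279) = 0.279
x ↔ (x ∧ y) = 1 − |0.944 − 0.279| = 1 − 0.665 = 0.335
¬(x ↔ (x ∧ y)) = 1 − 0.335 = 0.665
¬(x ↔ (x ∧ y)) ∧ y = min(0.665, 0.279) = 0.279
¬(¬(x ↔ (x ∧ y)) ∧ y) = 1 − 0.279 = 0.721
¬¬(¬(x ↔ (x ∧ y)) ∧ y) = 1 − 0.721 = 0.279
¬(x ∧ w) → ¬¬(¬(x ↔ (x ∧ y)) ∧ y) = min(1, 1 − 0.867 + 0.279) = min(1, 0.412) = 0.412

0.412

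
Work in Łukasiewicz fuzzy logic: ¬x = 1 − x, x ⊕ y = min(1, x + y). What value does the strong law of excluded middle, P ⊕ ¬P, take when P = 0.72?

¬P = 1 − 0.72 = 0.28
P ⊕ ¬P = min(1, 0.72 + 0.28) = min(1, 1.00) = 1.00
(As expected: always 1 in Ł∞ since a ⊕ (1−a) = 1.)

1.00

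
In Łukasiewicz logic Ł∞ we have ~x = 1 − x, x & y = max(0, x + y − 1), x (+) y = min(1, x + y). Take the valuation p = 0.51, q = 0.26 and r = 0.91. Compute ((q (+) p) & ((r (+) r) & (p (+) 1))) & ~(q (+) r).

0.00

q (+) p = min(1, 0.26 + 0.51) = min(1, 0.77) = 0.77
r (+) r = min(1, 0.91 + 0.91) = min(1, 1.82) = 1.00
p (+) 1 = min(1, 0.51 + 1.00) = min(1, 1.51) = 1.00
(r (+) r) & (p (+) 1) = max(0, 1.00 + 1.00 − 1) = max(0, 1.00) = 1.00
(q (+) p) & ((r (+) r) & (p (+) 1)) = max(0, 0.77 + 1.00 − 1) = max(0, 0.77) = 0.77
q (+) r = min(1, 0.26 + 0.91) = min(1, 1.17) = 1.00
~(q (+) r) = 1 − 1.00 = 0.00
((q (+) p) & ((r (+) r) & (p (+) 1))) & ~(q (+) r) = max(0, 0.77 + 0.00 − 1) = max(0, -0.23) = 0.00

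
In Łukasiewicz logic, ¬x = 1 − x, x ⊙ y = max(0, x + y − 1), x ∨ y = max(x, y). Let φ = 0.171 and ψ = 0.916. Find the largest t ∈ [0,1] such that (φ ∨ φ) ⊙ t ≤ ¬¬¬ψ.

φ ∨ φ = max(0.171, 0.171) = 0.171
So the left factor is φ ∨ φ = 0.171.
¬ψ = 1 − 0.916 = 0.084
¬¬ψ = 1 − 0.084 = 0.916
¬¬¬ψ = 1 − 0.916 = 0.084
So the right-hand bound is ¬¬¬ψ = 0.084.
The residuum of the Łukasiewicz t-norm gives the supremum: min(1, 1 − 0.171 + 0.084).
1 − 0.171 + 0.084 = 0.913, so t = min(1, 0.913) = 0.913.
Check: 0.171 ⊙ 0.913 = max(0, 0.084) = 0.084 ≤ 0.084.

0.913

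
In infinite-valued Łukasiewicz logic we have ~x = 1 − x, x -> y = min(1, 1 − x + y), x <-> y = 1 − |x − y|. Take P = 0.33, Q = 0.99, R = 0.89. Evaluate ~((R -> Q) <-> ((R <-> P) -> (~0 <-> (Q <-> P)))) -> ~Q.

R -> Q = min(1, 1 − 0.89 + 0.99) = min(1, 1.10) = 1.00
R <-> P = 1 − |0.89 − 0.33| = 1 − 0.56 = 0.44
~0 = 1 − 0.00 = 1.00
Q <-> P = 1 − |0.99 − 0.33| = 1 − 0.66 = 0.34
~0 <-> (Q <-> P) = 1 − |1.00 − 0.34| = 1 − 0.66 = 0.34
(R <-> P) -> (~0 <-> (Q <-> P)) = min(1, 1 − 0.44 + 0.34) = min(1, 0.90) = 0.90
(R -> Q) <-> ((R <-> P) -> (~0 <-> (Q <-> P))) = 1 − |1.00 − 0.90| = 1 − 0.10 = 0.90
~((R -> Q) <-> ((R <-> P) -> (~0 <-> (Q <-> P)))) = 1 − 0.90 = 0.10
~Q = 1 − 0.99 = 0.01
~((R -> Q) <-> ((R <-> P) -> (~0 <-> (Q <-> P)))) -> ~Q = min(1, 1 − 0.10 + 0.01) = min(1, 0.91) = 0.91

0.91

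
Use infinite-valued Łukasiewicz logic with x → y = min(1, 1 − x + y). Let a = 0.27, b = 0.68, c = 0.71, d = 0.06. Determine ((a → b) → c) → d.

0.35

a → b = min(1, 1 − 0.27 + 0.68) = min(1, 1.41) = 1.00
(a → b) → c = min(1, 1 − 1.00 + 0.71) = min(1, 0.71) = 0.71
((a → b) → c) → d = min(1, 1 − 0.71 + 0.06) = min(1, 0.35) = 0.35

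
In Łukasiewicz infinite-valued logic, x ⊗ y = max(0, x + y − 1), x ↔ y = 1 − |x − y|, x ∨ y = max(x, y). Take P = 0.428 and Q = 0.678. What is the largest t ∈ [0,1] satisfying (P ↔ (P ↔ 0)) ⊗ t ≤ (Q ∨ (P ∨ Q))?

0.822

P ↔ 0 = 1 − |0.428 − 0.000| = 1 − 0.428 = 0.572
P ↔ (P ↔ 0) = 1 − |0.428 − 0.572| = 1 − 0.144 = 0.856
So the left factor is P ↔ (P ↔ 0) = 0.856.
P ∨ Q = max(0.428, 0.678) = 0.678
Q ∨ (P ∨ Q) = max(0.678, 0.678) = 0.678
So the right-hand bound is Q ∨ (P ∨ Q) = 0.678.
The residuum of the Łukasiewicz t-norm gives the supremum: min(1, 1 − 0.856 + 0.678).
1 − 0.856 + 0.678 = 0.822, so t = min(1, 0.822) = 0.822.
Check: 0.856 ⊗ 0.822 = max(0, 0.678) = 0.678 ≤ 0.678.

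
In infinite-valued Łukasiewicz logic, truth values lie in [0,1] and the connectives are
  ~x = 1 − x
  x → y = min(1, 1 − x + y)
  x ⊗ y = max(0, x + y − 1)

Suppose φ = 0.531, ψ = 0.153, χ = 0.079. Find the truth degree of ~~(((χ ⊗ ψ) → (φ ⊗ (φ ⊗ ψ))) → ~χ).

0.921

χ ⊗ ψ = max(0, 0.079 + 0.153 − 1) = max(0, -0.768) = 0.000
φ ⊗ ψ = max(0, 0.531 + 0.153 − 1) = max(0, -0.316) = 0.000
φ ⊗ (φ ⊗ ψ) = max(0, 0.531 + 0.000 − 1) = max(0, -0.469) = 0.000
(χ ⊗ ψ) → (φ ⊗ (φ ⊗ ψ)) = min(1, 1 − 0.000 + 0.000) = min(1, 1.000) = 1.000
~χ = 1 − 0.079 = 0.921
((χ ⊗ ψ) → (φ ⊗ (φ ⊗ ψ))) → ~χ = min(1, 1 − 1.000 + 0.921) = min(1, 0.921) = 0.921
~(((χ ⊗ ψ) → (φ ⊗ (φ ⊗ ψ))) → ~χ) = 1 − 0.921 = 0.079
~~(((χ ⊗ ψ) → (φ ⊗ (φ ⊗ ψ))) → ~χ) = 1 − 0.079 = 0.921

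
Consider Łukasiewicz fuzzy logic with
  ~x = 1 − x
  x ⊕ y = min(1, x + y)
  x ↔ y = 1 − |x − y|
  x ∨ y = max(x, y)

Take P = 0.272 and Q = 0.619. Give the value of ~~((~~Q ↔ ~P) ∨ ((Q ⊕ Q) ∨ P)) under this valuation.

1.000

~Q = 1 − 0.619 = 0.381
~~Q = 1 − 0.381 = 0.619
~P = 1 − 0.272 = 0.728
~~Q ↔ ~P = 1 − |0.619 − 0.728| = 1 − 0.109 = 0.891
Q ⊕ Q = min(1, 0.619 + 0.619) = min(1, 1.238) = 1.000
(Q ⊕ Q) ∨ P = max(1.000, 0.272) = 1.000
(~~Q ↔ ~P) ∨ ((Q ⊕ Q) ∨ P) = max(0.891, 1.000) = 1.000
~((~~Q ↔ ~P) ∨ ((Q ⊕ Q) ∨ P)) = 1 − 1.000 = 0.000
~~((~~Q ↔ ~P) ∨ ((Q ⊕ Q) ∨ P)) = 1 − 0.000 = 1.000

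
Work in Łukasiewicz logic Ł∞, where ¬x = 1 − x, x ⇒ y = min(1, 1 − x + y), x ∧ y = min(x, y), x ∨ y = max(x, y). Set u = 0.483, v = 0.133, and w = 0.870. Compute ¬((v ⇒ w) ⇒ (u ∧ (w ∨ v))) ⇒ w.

v ⇒ w = min(1, 1 − 0.133 + 0.870) = min(1, 1.737) = 1.000
w ∨ v = max(0.870, 0.133) = 0.870
u ∧ (w ∨ v) = min(0.483, 0.870) = 0.483
(v ⇒ w) ⇒ (u ∧ (w ∨ v)) = min(1, 1 − 1.000 + 0.483) = min(1, 0.483) = 0.483
¬((v ⇒ w) ⇒ (u ∧ (w ∨ v))) = 1 − 0.483 = 0.517
¬((v ⇒ w) ⇒ (u ∧ (w ∨ v))) ⇒ w = min(1, 1 − 0.517 + 0.870) = min(1, 1.353) = 1.000

1.000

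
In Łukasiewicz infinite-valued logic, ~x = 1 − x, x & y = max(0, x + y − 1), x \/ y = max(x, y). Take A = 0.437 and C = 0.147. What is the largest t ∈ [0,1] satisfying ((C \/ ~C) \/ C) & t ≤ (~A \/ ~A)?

0.710

~C = 1 − 0.147 = 0.853
C \/ ~C = max(0.147, 0.853) = 0.853
(C \/ ~C) \/ C = max(0.853, 0.147) = 0.853
So the left factor is (C \/ ~C) \/ C = 0.853.
~A = 1 − 0.437 = 0.563
~A \/ ~A = max(0.563, 0.563) = 0.563
So the right-hand bound is ~A \/ ~A = 0.563.
The residuum of the Łukasiewicz t-norm gives the supremum: min(1, 1 − 0.853 + 0.563).
1 − 0.853 + 0.563 = 0.710, so t = min(1, 0.710) = 0.710.
Check: 0.853 & 0.710 = max(0, 0.563) = 0.563 ≤ 0.563.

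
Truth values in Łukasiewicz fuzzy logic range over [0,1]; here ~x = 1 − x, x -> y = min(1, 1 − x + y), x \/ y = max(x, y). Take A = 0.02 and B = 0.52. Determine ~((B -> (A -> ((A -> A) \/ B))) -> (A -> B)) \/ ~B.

A -> A = min(1, 1 − 0.02 + 0.02) = min(1, 1.00) = 1.00
(A -> A) \/ B = max(1.00, 0.52) = 1.00
A -> ((A -> A) \/ B) = min(1, 1 − 0.02 + 1.00) = min(1, 1.98) = 1.00
B -> (A -> ((A -> A) \/ B)) = min(1, 1 − 0.52 + 1.00) = min(1, 1.48) = 1.00
A -> B = min(1, 1 − 0.02 + 0.52) = min(1, 1.50) = 1.00
(B -> (A -> ((A -> A) \/ B))) -> (A -> B) = min(1, 1 − 1.00 + 1.00) = min(1, 1.00) = 1.00
~((B -> (A -> ((A -> A) \/ B))) -> (A -> B)) = 1 − 1.00 = 0.00
~B = 1 − 0.52 = 0.48
~((B -> (A -> ((A -> A) \/ B))) -> (A -> B)) \/ ~B = max(0.00, 0.48) = 0.48

0.48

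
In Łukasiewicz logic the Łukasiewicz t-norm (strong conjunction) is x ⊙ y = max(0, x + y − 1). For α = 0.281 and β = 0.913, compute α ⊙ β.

0.194

α ⊙ β = max(0, 0.281 + 0.913 − 1) = max(0, 0.194) = 0.194
For comparison, the Gödel (minimum) t-norm min(x, y) would give 0.281.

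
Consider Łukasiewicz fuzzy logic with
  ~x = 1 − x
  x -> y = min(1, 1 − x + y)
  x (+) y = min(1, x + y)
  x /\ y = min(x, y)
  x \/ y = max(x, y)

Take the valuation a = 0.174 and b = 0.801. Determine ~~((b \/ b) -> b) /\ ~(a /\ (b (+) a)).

b \/ b = max(0.801, 0.801) = 0.801
(b \/ b) -> b = min(1, 1 − 0.801 + 0.801) = min(1, 1.000) = 1.000
~((b \/ b) -> b) = 1 − 1.000 = 0.000
~~((b \/ b) -> b) = 1 − 0.000 = 1.000
b (+) a = min(1, 0.801 + 0.174) = min(1, 0.975) = 0.975
a /\ (b (+) a) = min(0.174, 0.975) = 0.174
~(a /\ (b (+) a)) = 1 − 0.174 = 0.826
~~((b \/ b) -> b) /\ ~(a /\ (b (+) a)) = min(1.000, 0.826) = 0.826

0.826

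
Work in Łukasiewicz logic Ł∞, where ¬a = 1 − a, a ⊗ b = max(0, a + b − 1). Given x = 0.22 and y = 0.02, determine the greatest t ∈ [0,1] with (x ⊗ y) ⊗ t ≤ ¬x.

x ⊗ y = max(0, 0.22 + 0.02 − 1) = max(0, -0.76) = 0.00
So the left factor is x ⊗ y = 0.00.
¬x = 1 − 0.22 = 0.78
So the right-hand bound is ¬x = 0.78.
The residuum of the Łukasiewicz t-norm gives the supremum: min(1, 1 − 0.00 + 0.78).
1 − 0.00 + 0.78 = 1.78, so t = min(1, 1.78) = 1.00.
Check: 0.00 ⊗ 1.00 = max(0, 0.00) = 0.00 ≤ 0.78.

1.00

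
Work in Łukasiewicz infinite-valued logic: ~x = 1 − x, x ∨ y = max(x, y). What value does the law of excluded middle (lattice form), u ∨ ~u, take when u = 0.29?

0.71

~u = 1 − 0.29 = 0.71
u ∨ ~u = max(0.29, 0.71) = 0.71
(The value 0.71 < 1 shows this instance is not satisfied; not a Ł∞-tautology — its value is max(a, 1−a).)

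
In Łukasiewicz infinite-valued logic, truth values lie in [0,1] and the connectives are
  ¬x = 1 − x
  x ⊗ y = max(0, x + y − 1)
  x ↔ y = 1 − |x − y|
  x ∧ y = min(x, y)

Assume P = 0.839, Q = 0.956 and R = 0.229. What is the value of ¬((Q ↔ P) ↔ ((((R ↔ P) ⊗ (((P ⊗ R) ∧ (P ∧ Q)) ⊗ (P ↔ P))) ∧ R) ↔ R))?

0.112

Q ↔ P = 1 − |0.956 − 0.839| = 1 − 0.117 = 0.883
R ↔ P = 1 − |0.229 − 0.839| = 1 − 0.610 = 0.390
P ⊗ R = max(0, 0.839 + 0.229 − 1) = max(0, 0.068) = 0.068
P ∧ Q = min(0.839, 0.956) = 0.839
(P ⊗ R) ∧ (P ∧ Q) = min(0.068, 0.839) = 0.068
P ↔ P = 1 − |0.839 − 0.839| = 1 − 0.000 = 1.000
((P ⊗ R) ∧ (P ∧ Q)) ⊗ (P ↔ P) = max(0, 0.068 + 1.000 − 1) = max(0, 0.068) = 0.068
(R ↔ P) ⊗ (((P ⊗ R) ∧ (P ∧ Q)) ⊗ (P ↔ P)) = max(0, 0.390 + 0.068 − 1) = max(0, -0.542) = 0.000
((R ↔ P) ⊗ (((P ⊗ R) ∧ (P ∧ Q)) ⊗ (P ↔ P))) ∧ R = min(0.000, 0.229) = 0.000
(((R ↔ P) ⊗ (((P ⊗ R) ∧ (P ∧ Q)) ⊗ (P ↔ P))) ∧ R) ↔ R = 1 − |0.000 − 0.229| = 1 − 0.229 = 0.771
(Q ↔ P) ↔ ((((R ↔ P) ⊗ (((P ⊗ R) ∧ (P ∧ Q)) ⊗ (P ↔ P))) ∧ R) ↔ R) = 1 − |0.883 − 0.771| = 1 − 0.112 = 0.888
¬((Q ↔ P) ↔ ((((R ↔ P) ⊗ (((P ⊗ R) ∧ (P ∧ Q)) ⊗ (P ↔ P))) ∧ R) ↔ R)) = 1 − 0.888 = 0.112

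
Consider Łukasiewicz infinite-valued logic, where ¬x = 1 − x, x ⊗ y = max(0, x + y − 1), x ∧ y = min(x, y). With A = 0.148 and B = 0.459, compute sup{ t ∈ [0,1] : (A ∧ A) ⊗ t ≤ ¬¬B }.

1.000

A ∧ A = min(0.148, 0.148) = 0.148
So the left factor is A ∧ A = 0.148.
¬B = 1 − 0.459 = 0.541
¬¬B = 1 − 0.541 = 0.459
So the right-hand bound is ¬¬B = 0.459.
The residuum of the Łukasiewicz t-norm gives the supremum: min(1, 1 − 0.148 + 0.459).
1 − 0.148 + 0.459 = 1.311, so t = min(1, 1.311) = 1.000.
Check: 0.148 ⊗ 1.000 = max(0, 0.148) = 0.148 ≤ 0.459.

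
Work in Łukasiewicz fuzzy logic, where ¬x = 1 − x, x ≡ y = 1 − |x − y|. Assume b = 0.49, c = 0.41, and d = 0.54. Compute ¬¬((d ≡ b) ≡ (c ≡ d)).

d ≡ b = 1 − |0.54 − 0.49| = 1 − 0.05 = 0.95
c ≡ d = 1 − |0.41 − 0.54| = 1 − 0.13 = 0.87
(d ≡ b) ≡ (c ≡ d) = 1 − |0.95 − 0.87| = 1 − 0.08 = 0.92
¬((d ≡ b) ≡ (c ≡ d)) = 1 − 0.92 = 0.08
¬¬((d ≡ b) ≡ (c ≡ d)) = 1 − 0.08 = 0.92

0.92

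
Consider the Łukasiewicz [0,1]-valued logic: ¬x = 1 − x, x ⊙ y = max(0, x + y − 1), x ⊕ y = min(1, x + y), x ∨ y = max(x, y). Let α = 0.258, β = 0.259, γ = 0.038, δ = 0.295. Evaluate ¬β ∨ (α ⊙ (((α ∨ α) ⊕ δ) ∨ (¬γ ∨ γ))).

0.741

¬β = 1 − 0.259 = 0.741
α ∨ α = max(0.258, 0.258) = 0.258
(α ∨ α) ⊕ δ = min(1, 0.258 + 0.295) = min(1, 0.553) = 0.553
¬γ = 1 − 0.038 = 0.962
¬γ ∨ γ = max(0.962, 0.038) = 0.962
((α ∨ α) ⊕ δ) ∨ (¬γ ∨ γ) = max(0.553, 0.962) = 0.962
α ⊙ (((α ∨ α) ⊕ δ) ∨ (¬γ ∨ γ)) = max(0, 0.258 + 0.962 − 1) = max(0, 0.220) = 0.220
¬β ∨ (α ⊙ (((α ∨ α) ⊕ δ) ∨ (¬γ ∨ γ))) = max(0.741, 0.220) = 0.741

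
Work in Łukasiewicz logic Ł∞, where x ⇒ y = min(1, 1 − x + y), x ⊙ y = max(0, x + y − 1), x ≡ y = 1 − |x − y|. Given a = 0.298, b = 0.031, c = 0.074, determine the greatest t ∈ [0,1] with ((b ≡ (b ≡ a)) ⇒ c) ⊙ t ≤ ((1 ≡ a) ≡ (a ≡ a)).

0.522

b ≡ a = 1 − |0.031 − 0.298| = 1 − 0.267 = 0.733
b ≡ (b ≡ a) = 1 − |0.031 − 0.733| = 1 − 0.702 = 0.298
(b ≡ (b ≡ a)) ⇒ c = min(1, 1 − 0.298 + 0.074) = min(1, 0.776) = 0.776
So the left factor is (b ≡ (b ≡ a)) ⇒ c = 0.776.
1 ≡ a = 1 − |1.000 − 0.298| = 1 − 0.702 = 0.298
a ≡ a = 1 − |0.298 − 0.298| = 1 − 0.000 = 1.000
(1 ≡ a) ≡ (a ≡ a) = 1 − |0.298 − 1.000| = 1 − 0.702 = 0.298
So the right-hand bound is (1 ≡ a) ≡ (a ≡ a) = 0.298.
The residuum of the Łukasiewicz t-norm gives the supremum: min(1, 1 − 0.776 + 0.298).
1 − 0.776 + 0.298 = 0.522, so t = min(1, 0.522) = 0.522.
Check: 0.776 ⊙ 0.522 = max(0, 0.298) = 0.298 ≤ 0.298.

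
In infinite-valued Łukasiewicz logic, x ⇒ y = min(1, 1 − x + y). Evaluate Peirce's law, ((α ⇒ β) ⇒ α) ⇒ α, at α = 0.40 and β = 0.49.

1.00

α ⇒ β = min(1, 1 − 0.40 + 0.49) = min(1, 1.09) = 1.00
(α ⇒ β) ⇒ α = min(1, 1 − 1.00 + 0.40) = min(1, 0.40) = 0.40
((α ⇒ β) ⇒ α) ⇒ α = min(1, 1 − 0.40 + 0.40) = min(1, 1.00) = 1.00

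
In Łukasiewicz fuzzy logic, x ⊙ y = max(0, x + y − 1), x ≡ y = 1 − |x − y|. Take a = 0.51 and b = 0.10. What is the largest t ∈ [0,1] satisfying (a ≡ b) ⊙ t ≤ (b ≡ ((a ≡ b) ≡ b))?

a ≡ b = 1 − |0.51 − 0.10| = 1 − 0.41 = 0.59
So the left factor is a ≡ b = 0.59.
(a ≡ b) ≡ b = 1 − |0.59 − 0.10| = 1 − 0.49 = 0.51
b ≡ ((a ≡ b) ≡ b) = 1 − |0.10 − 0.51| = 1 − 0.41 = 0.59
So the right-hand bound is b ≡ ((a ≡ b) ≡ b) = 0.59.
The residuum of the Łukasiewicz t-norm gives the supremum: min(1, 1 − 0.59 + 0.59).
1 − 0.59 + 0.59 = 1.00, so t = min(1, 1.00) = 1.00.
Check: 0.59 ⊙ 1.00 = max(0, 0.59) = 0.59 ≤ 0.59.

1.00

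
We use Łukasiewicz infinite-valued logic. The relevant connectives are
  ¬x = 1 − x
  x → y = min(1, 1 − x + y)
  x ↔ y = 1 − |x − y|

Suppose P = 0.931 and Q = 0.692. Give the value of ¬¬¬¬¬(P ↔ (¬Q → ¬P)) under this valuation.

0.170

¬Q = 1 − 0.692 = 0.308
¬P = 1 − 0.931 = 0.069
¬Q → ¬P = min(1, 1 − 0.308 + 0.069) = min(1, 0.761) = 0.761
P ↔ (¬Q → ¬P) = 1 − |0.931 − 0.761| = 1 − 0.170 = 0.830
¬(P ↔ (¬Q → ¬P)) = 1 − 0.830 = 0.170
¬¬(P ↔ (¬Q → ¬P)) = 1 − 0.170 = 0.830
¬¬¬(P ↔ (¬Q → ¬P)) = 1 − 0.830 = 0.170
¬¬¬¬(P ↔ (¬Q → ¬P)) = 1 − 0.170 = 0.830
¬¬¬¬¬(P ↔ (¬Q → ¬P)) = 1 − 0.830 = 0.170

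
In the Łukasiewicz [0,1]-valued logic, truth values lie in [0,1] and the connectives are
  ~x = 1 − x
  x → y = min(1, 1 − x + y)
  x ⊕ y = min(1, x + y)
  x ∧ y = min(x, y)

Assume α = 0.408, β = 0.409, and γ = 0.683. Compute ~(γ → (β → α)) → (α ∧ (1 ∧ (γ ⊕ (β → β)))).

1.000

β → α = min(1, 1 − 0.409 + 0.408) = min(1, 0.999) = 0.999
γ → (β → α) = min(1, 1 − 0.683 + 0.999) = min(1, 1.316) = 1.000
~(γ → (β → α)) = 1 − 1.000 = 0.000
β → β = min(1, 1 − 0.409 + 0.409) = min(1, 1.000) = 1.000
γ ⊕ (β → β) = min(1, 0.683 + 1.000) = min(1, 1.683) = 1.000
1 ∧ (γ ⊕ (β → β)) = min(1.000, 1.000) = 1.000
α ∧ (1 ∧ (γ ⊕ (β → β))) = min(0.408, 1.000) = 0.408
~(γ → (β → α)) → (α ∧ (1 ∧ (γ ⊕ (β → β)))) = min(1, 1 − 0.000 + 0.408) = min(1, 1.408) = 1.000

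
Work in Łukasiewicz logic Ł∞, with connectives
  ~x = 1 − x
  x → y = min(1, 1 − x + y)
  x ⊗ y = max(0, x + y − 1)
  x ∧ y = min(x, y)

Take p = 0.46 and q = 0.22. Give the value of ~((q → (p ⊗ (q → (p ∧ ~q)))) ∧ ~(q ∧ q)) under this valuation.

~q = 1 − 0.22 = 0.78
p ∧ ~q = min(0.46, 0.78) = 0.46
q → (p ∧ ~q) = min(1, 1 − 0.22 + 0.46) = min(1, 1.24) = 1.00
p ⊗ (q → (p ∧ ~q)) = max(0, 0.46 + 1.00 − 1) = max(0, 0.46) = 0.46
q → (p ⊗ (q → (p ∧ ~q))) = min(1, 1 − 0.22 + 0.46) = min(1, 1.24) = 1.00
q ∧ q = min(0.22, 0.22) = 0.22
~(q ∧ q) = 1 − 0.22 = 0.78
(q → (p ⊗ (q → (p ∧ ~q)))) ∧ ~(q ∧ q) = min(1.00, 0.78) = 0.78
~((q → (p ⊗ (q → (p ∧ ~q)))) ∧ ~(q ∧ q)) = 1 − 0.78 = 0.22

0.22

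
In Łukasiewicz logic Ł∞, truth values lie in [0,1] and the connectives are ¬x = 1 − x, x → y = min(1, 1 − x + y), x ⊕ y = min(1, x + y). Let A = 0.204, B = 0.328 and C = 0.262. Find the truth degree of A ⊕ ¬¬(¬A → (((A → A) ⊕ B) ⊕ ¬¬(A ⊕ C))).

¬A = 1 − 0.204 = 0.796
A → A = min(1, 1 − 0.204 + 0.204) = min(1, 1.000) = 1.000
(A → A) ⊕ B = min(1, 1.000 + 0.328) = min(1, 1.328) = 1.000
A ⊕ C = min(1, 0.204 + 0.262) = min(1, 0.466) = 0.466
¬(A ⊕ C) = 1 − 0.466 = 0.534
¬¬(A ⊕ C) = 1 − 0.534 = 0.466
((A → A) ⊕ B) ⊕ ¬¬(A ⊕ C) = min(1, 1.000 + 0.466) = min(1, 1.466) = 1.000
¬A → (((A → A) ⊕ B) ⊕ ¬¬(A ⊕ C)) = min(1, 1 − 0.796 + 1.000) = min(1, 1.204) = 1.000
¬(¬A → (((A → A) ⊕ B) ⊕ ¬¬(A ⊕ C))) = 1 − 1.000 = 0.000
¬¬(¬A → (((A → A) ⊕ B) ⊕ ¬¬(A ⊕ C))) = 1 − 0.000 = 1.000
A ⊕ ¬¬(¬A → (((A → A) ⊕ B) ⊕ ¬¬(A ⊕ C))) = min(1, 0.204 + 1.000) = min(1, 1.204) = 1.000

1.000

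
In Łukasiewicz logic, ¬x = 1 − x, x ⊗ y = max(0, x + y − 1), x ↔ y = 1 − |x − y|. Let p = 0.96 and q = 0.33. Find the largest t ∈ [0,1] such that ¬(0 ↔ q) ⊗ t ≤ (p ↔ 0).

0 ↔ q = 1 − |0.00 − 0.33| = 1 − 0.33 = 0.67
¬(0 ↔ q) = 1 − 0.67 = 0.33
So the left factor is ¬(0 ↔ q) = 0.33.
p ↔ 0 = 1 − |0.96 − 0.00| = 1 − 0.96 = 0.04
So the right-hand bound is p ↔ 0 = 0.04.
The residuum of the Łukasiewicz t-norm gives the supremum: min(1, 1 − 0.33 + 0.04).
1 − 0.33 + 0.04 = 0.71, so t = min(1, 0.71) = 0.71.
Check: 0.33 ⊗ 0.71 = max(0, 0.04) = 0.04 ≤ 0.04.

0.71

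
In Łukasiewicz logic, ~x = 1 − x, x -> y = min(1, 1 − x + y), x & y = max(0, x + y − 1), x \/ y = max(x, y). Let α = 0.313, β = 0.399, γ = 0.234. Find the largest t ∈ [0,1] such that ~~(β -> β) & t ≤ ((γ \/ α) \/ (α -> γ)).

0.921

β -> β = min(1, 1 − 0.399 + 0.399) = min(1, 1.000) = 1.000
~(β -> β) = 1 − 1.000 = 0.000
~~(β -> β) = 1 − 0.000 = 1.000
So the left factor is ~~(β -> β) = 1.000.
γ \/ α = max(0.234, 0.313) = 0.313
α -> γ = min(1, 1 − 0.313 + 0.234) = min(1, 0.921) = 0.921
(γ \/ α) \/ (α -> γ) = max(0.313, 0.921) = 0.921
So the right-hand bound is (γ \/ α) \/ (α -> γ) = 0.921.
The residuum of the Łukasiewicz t-norm gives the supremum: min(1, 1 − 1.000 + 0.921).
1 − 1.000 + 0.921 = 0.921, so t = min(1, 0.921) = 0.921.
Check: 1.000 & 0.921 = max(0, 0.921) = 0.921 ≤ 0.921.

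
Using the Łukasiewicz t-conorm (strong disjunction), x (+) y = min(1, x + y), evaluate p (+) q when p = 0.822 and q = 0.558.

1.000

p (+) q = min(1, 0.822 + 0.558) = min(1, 1.380) = 1.000
For comparison, the Gödel t-conorm max(x, y) would give 0.822.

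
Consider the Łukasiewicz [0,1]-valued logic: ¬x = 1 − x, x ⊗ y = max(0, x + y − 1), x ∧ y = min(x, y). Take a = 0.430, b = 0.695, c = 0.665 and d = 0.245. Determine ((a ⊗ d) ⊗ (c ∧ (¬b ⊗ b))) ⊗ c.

0.000

a ⊗ d = max(0, 0.430 + 0.245 − 1) = max(0, -0.325) = 0.000
¬b = 1 − 0.695 = 0.305
¬b ⊗ b = max(0, 0.305 + 0.695 − 1) = max(0, 0.000) = 0.000
c ∧ (¬b ⊗ b) = min(0.665, 0.000) = 0.000
(a ⊗ d) ⊗ (c ∧ (¬b ⊗ b)) = max(0, 0.000 + 0.000 − 1) = max(0, -1.000) = 0.000
((a ⊗ d) ⊗ (c ∧ (¬b ⊗ b))) ⊗ c = max(0, 0.000 + 0.665 − 1) = max(0, -0.335) = 0.000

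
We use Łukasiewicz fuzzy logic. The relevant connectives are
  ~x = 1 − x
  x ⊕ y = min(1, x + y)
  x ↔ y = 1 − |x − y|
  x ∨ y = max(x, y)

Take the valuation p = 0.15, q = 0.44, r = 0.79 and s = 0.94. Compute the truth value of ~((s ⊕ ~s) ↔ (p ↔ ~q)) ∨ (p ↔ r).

0.41

~s = 1 − 0.94 = 0.06
s ⊕ ~s = min(1, 0.94 + 0.06) = min(1, 1.00) = 1.00
~q = 1 − 0.44 = 0.56
p ↔ ~q = 1 − |0.15 − 0.56| = 1 − 0.41 = 0.59
(s ⊕ ~s) ↔ (p ↔ ~q) = 1 − |1.00 − 0.59| = 1 − 0.41 = 0.59
~((s ⊕ ~s) ↔ (p ↔ ~q)) = 1 − 0.59 = 0.41
p ↔ r = 1 − |0.15 − 0.79| = 1 − 0.64 = 0.36
~((s ⊕ ~s) ↔ (p ↔ ~q)) ∨ (p ↔ r) = max(0.41, 0.36) = 0.41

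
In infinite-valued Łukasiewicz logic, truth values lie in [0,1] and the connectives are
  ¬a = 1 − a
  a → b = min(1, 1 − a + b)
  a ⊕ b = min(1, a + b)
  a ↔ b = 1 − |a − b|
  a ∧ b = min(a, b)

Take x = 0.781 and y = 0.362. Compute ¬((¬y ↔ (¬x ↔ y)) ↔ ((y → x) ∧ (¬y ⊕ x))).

¬y = 1 − 0.362 = 0.638
¬x = 1 − 0.781 = 0.219
¬x ↔ y = 1 − |0.219 − 0.362| = 1 − 0.143 = 0.857
¬y ↔ (¬x ↔ y) = 1 − |0.638 − 0.857| = 1 − 0.219 = 0.781
y → x = min(1, 1 − 0.362 + 0.781) = min(1, 1.419) = 1.000
¬y ⊕ x = min(1, 0.638 + 0.781) = min(1, 1.419) = 1.000
(y → x) ∧ (¬y ⊕ x) = min(1.000, 1.000) = 1.000
(¬y ↔ (¬x ↔ y)) ↔ ((y → x) ∧ (¬y ⊕ x)) = 1 − |0.781 − 1.000| = 1 − 0.219 = 0.781
¬((¬y ↔ (¬x ↔ y)) ↔ ((y → x) ∧ (¬y ⊕ x))) = 1 − 0.781 = 0.219

0.219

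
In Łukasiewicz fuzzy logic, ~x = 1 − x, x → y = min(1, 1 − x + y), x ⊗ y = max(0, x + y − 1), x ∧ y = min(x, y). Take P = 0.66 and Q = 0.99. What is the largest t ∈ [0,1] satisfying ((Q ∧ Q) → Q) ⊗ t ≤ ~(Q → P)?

0.33

Q ∧ Q = min(0.99, 0.99) = 0.99
(Q ∧ Q) → Q = min(1, 1 − 0.99 + 0.99) = min(1, 1.00) = 1.00
So the left factor is (Q ∧ Q) → Q = 1.00.
Q → P = min(1, 1 − 0.99 + 0.66) = min(1, 0.67) = 0.67
~(Q → P) = 1 − 0.67 = 0.33
So the right-hand bound is ~(Q → P) = 0.33.
The residuum of the Łukasiewicz t-norm gives the supremum: min(1, 1 − 1.00 + 0.33).
1 − 1.00 + 0.33 = 0.33, so t = min(1, 0.33) = 0.33.
Check: 1.00 ⊗ 0.33 = max(0, 0.33) = 0.33 ≤ 0.33.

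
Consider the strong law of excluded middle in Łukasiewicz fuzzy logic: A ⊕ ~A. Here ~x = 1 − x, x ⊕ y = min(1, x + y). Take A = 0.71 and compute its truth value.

1.00

~A = 1 − 0.71 = 0.29
A ⊕ ~A = min(1, 0.71 + 0.29) = min(1, 1.00) = 1.00
(As expected: always 1 in Ł∞ since a ⊕ (1−a) = 1.)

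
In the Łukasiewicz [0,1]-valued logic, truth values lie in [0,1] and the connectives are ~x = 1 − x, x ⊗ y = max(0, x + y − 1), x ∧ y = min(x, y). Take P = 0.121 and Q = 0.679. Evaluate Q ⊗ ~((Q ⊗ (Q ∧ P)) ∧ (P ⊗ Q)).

Q ∧ P = min(0.679, 0.121) = 0.121
Q ⊗ (Q ∧ P) = max(0, 0.679 + 0.121 − 1) = max(0, -0.200) = 0.000
P ⊗ Q = max(0, 0.121 + 0.679 − 1) = max(0, -0.200) = 0.000
(Q ⊗ (Q ∧ P)) ∧ (P ⊗ Q) = min(0.000, 0.000) = 0.000
~((Q ⊗ (Q ∧ P)) ∧ (P ⊗ Q)) = 1 − 0.000 = 1.000
Q ⊗ ~((Q ⊗ (Q ∧ P)) ∧ (P ⊗ Q)) = max(0, 0.679 + 1.000 − 1) = max(0, 0.679) = 0.679

0.679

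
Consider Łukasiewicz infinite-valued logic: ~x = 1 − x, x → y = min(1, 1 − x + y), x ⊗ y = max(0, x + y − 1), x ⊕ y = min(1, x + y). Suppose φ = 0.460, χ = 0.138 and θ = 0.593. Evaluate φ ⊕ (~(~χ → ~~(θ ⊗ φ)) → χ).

0.789

~χ = 1 − 0.138 = 0.862
θ ⊗ φ = max(0, 0.593 + 0.460 − 1) = max(0, 0.053) = 0.053
~(θ ⊗ φ) = 1 − 0.053 = 0.947
~~(θ ⊗ φ) = 1 − 0.947 = 0.053
~χ → ~~(θ ⊗ φ) = min(1, 1 − 0.862 + 0.053) = min(1, 0.191) = 0.191
~(~χ → ~~(θ ⊗ φ)) = 1 − 0.191 = 0.809
~(~χ → ~~(θ ⊗ φ)) → χ = min(1, 1 − 0.809 + 0.138) = min(1, 0.329) = 0.329
φ ⊕ (~(~χ → ~~(θ ⊗ φ)) → χ) = min(1, 0.460 + 0.329) = min(1, 0.789) = 0.789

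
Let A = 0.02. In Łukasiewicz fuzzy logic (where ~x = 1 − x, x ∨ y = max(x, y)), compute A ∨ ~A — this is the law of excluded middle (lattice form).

0.98

~A = 1 − 0.02 = 0.98
A ∨ ~A = max(0.02, 0.98) = 0.98
(The value 0.98 < 1 shows this instance is not satisfied; not a Ł∞-tautology — its value is max(a, 1−a).)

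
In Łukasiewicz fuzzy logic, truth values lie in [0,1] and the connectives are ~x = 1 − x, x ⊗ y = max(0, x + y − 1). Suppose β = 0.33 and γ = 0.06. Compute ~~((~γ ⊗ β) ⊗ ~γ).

0.21

~γ = 1 − 0.06 = 0.94
~γ ⊗ β = max(0, 0.94 + 0.33 − 1) = max(0, 0.27) = 0.27
(~γ ⊗ β) ⊗ ~γ = max(0, 0.27 + 0.94 − 1) = max(0, 0.21) = 0.21
~((~γ ⊗ β) ⊗ ~γ) = 1 − 0.21 = 0.79
~~((~γ ⊗ β) ⊗ ~γ) = 1 − 0.79 = 0.21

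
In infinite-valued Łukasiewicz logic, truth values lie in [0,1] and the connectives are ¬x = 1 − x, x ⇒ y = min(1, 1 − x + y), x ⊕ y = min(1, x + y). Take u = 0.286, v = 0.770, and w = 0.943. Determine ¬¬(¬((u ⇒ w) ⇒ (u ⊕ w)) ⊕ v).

0.770

u ⇒ w = min(1, 1 − 0.286 + 0.943) = min(1, 1.657) = 1.000
u ⊕ w = min(1, 0.286 + 0.943) = min(1, 1.229) = 1.000
(u ⇒ w) ⇒ (u ⊕ w) = min(1, 1 − 1.000 + 1.000) = min(1, 1.000) = 1.000
¬((u ⇒ w) ⇒ (u ⊕ w)) = 1 − 1.000 = 0.000
¬((u ⇒ w) ⇒ (u ⊕ w)) ⊕ v = min(1, 0.000 + 0.770) = min(1, 0.770) = 0.770
¬(¬((u ⇒ w) ⇒ (u ⊕ w)) ⊕ v) = 1 − 0.770 = 0.230
¬¬(¬((u ⇒ w) ⇒ (u ⊕ w)) ⊕ v) = 1 − 0.230 = 0.770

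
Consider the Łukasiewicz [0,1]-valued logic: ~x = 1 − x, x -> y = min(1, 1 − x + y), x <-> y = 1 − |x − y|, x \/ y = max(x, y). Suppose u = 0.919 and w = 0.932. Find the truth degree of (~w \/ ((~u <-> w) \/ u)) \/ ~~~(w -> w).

~w = 1 − 0.932 = 0.068
~u = 1 − 0.919 = 0.081
~u <-> w = 1 − |0.081 − 0.932| = 1 − 0.851 = 0.149
(~u <-> w) \/ u = max(0.149, 0.919) = 0.919
~w \/ ((~u <-> w) \/ u) = max(0.068, 0.919) = 0.919
w -> w = min(1, 1 − 0.932 + 0.932) = min(1, 1.000) = 1.000
~(w -> w) = 1 − 1.000 = 0.000
~~(w -> w) = 1 − 0.000 = 1.000
~~~(w -> w) = 1 − 1.000 = 0.000
(~w \/ ((~u <-> w) \/ u)) \/ ~~~(w -> w) = max(0.919, 0.000) = 0.919

0.919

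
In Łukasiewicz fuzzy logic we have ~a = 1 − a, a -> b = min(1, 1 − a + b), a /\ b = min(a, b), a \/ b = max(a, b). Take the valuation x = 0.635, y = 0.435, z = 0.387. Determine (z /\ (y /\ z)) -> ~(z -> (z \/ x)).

y /\ z = min(0.435, 0.387) = 0.387
z /\ (y /\ z) = min(0.387, 0.387) = 0.387
z \/ x = max(0.387, 0.635) = 0.635
z -> (z \/ x) = min(1, 1 − 0.387 + 0.635) = min(1, 1.248) = 1.000
~(z -> (z \/ x)) = 1 − 1.000 = 0.000
(z /\ (y /\ z)) -> ~(z -> (z \/ x)) = min(1, 1 − 0.387 + 0.000) = min(1, 0.613) = 0.613

0.613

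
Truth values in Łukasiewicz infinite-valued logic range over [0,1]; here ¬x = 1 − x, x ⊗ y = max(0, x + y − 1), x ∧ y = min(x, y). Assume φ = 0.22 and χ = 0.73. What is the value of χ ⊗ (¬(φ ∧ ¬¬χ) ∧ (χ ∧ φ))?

¬χ = 1 − 0.73 = 0.27
¬¬χ = 1 − 0.27 = 0.73
φ ∧ ¬¬χ = min(0.22, 0.73) = 0.22
¬(φ ∧ ¬¬χ) = 1 − 0.22 = 0.78
χ ∧ φ = min(0.73, 0.22) = 0.22
¬(φ ∧ ¬¬χ) ∧ (χ ∧ φ) = min(0.78, 0.22) = 0.22
χ ⊗ (¬(φ ∧ ¬¬χ) ∧ (χ ∧ φ)) = max(0, 0.73 + 0.22 − 1) = max(0, -0.05) = 0.00

0.00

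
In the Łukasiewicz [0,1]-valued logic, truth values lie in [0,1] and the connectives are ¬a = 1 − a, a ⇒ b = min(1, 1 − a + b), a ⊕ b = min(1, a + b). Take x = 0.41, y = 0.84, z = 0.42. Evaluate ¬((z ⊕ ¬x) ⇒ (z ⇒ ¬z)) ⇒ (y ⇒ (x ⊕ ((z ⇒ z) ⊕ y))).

¬x = 1 − 0.41 = 0.59
z ⊕ ¬x = min(1, 0.42 + 0.59) = min(1, 1.01) = 1.00
¬z = 1 − 0.42 = 0.58
z ⇒ ¬z = min(1, 1 − 0.42 + 0.58) = min(1, 1.16) = 1.00
(z ⊕ ¬x) ⇒ (z ⇒ ¬z) = min(1, 1 − 1.00 + 1.00) = min(1, 1.00) = 1.00
¬((z ⊕ ¬x) ⇒ (z ⇒ ¬z)) = 1 − 1.00 = 0.00
z ⇒ z = min(1, 1 − 0.42 + 0.42) = min(1, 1.00) = 1.00
(z ⇒ z) ⊕ y = min(1, 1.00 + 0.84) = min(1, 1.84) = 1.00
x ⊕ ((z ⇒ z) ⊕ y) = min(1, 0.41 + 1.00) = min(1, 1.41) = 1.00
y ⇒ (x ⊕ ((z ⇒ z) ⊕ y)) = min(1, 1 − 0.84 + 1.00) = min(1, 1.16) = 1.00
¬((z ⊕ ¬x) ⇒ (z ⇒ ¬z)) ⇒ (y ⇒ (x ⊕ ((z ⇒ z) ⊕ y))) = min(1, 1 − 0.00 + 1.00) = min(1, 2.00) = 1.00

1.00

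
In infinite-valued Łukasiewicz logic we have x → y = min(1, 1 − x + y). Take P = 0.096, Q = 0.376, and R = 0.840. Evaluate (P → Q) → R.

0.840

P → Q = min(1, 1 − 0.096 + 0.376) = min(1, 1.280) = 1.000
(P → Q) → R = min(1, 1 − 1.000 + 0.840) = min(1, 0.840) = 0.840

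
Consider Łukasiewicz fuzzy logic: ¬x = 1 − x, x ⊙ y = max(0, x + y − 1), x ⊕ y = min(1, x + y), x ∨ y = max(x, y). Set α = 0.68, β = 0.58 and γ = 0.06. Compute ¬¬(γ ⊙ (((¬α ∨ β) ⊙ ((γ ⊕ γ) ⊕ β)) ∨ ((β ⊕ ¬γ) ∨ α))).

0.06

¬α = 1 − 0.68 = 0.32
¬α ∨ β = max(0.32, 0.58) = 0.58
γ ⊕ γ = min(1, 0.06 + 0.06) = min(1, 0.12) = 0.12
(γ ⊕ γ) ⊕ β = min(1, 0.12 + 0.58) = min(1, 0.70) = 0.70
(¬α ∨ β) ⊙ ((γ ⊕ γ) ⊕ β) = max(0, 0.58 + 0.70 − 1) = max(0, 0.28) = 0.28
¬γ = 1 − 0.06 = 0.94
β ⊕ ¬γ = min(1, 0.58 + 0.94) = min(1, 1.52) = 1.00
(β ⊕ ¬γ) ∨ α = max(1.00, 0.68) = 1.00
((¬α ∨ β) ⊙ ((γ ⊕ γ) ⊕ β)) ∨ ((β ⊕ ¬γ) ∨ α) = max(0.28, 1.00) = 1.00
γ ⊙ (((¬α ∨ β) ⊙ ((γ ⊕ γ) ⊕ β)) ∨ ((β ⊕ ¬γ) ∨ α)) = max(0, 0.06 + 1.00 − 1) = max(0, 0.06) = 0.06
¬(γ ⊙ (((¬α ∨ β) ⊙ ((γ ⊕ γ) ⊕ β)) ∨ ((β ⊕ ¬γ) ∨ α))) = 1 − 0.06 = 0.94
¬¬(γ ⊙ (((¬α ∨ β) ⊙ ((γ ⊕ γ) ⊕ β)) ∨ ((β ⊕ ¬γ) ∨ α))) = 1 − 0.94 = 0.06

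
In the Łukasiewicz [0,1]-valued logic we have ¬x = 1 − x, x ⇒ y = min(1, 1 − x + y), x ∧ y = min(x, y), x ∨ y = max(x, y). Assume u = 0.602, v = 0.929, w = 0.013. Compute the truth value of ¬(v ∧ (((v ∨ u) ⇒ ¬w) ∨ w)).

0.071

v ∨ u = max(0.929, 0.602) = 0.929
¬w = 1 − 0.013 = 0.987
(v ∨ u) ⇒ ¬w = min(1, 1 − 0.929 + 0.987) = min(1, 1.058) = 1.000
((v ∨ u) ⇒ ¬w) ∨ w = max(1.000, 0.013) = 1.000
v ∧ (((v ∨ u) ⇒ ¬w) ∨ w) = min(0.929, 1.000) = 0.929
¬(v ∧ (((v ∨ u) ⇒ ¬w) ∨ w)) = 1 − 0.929 = 0.071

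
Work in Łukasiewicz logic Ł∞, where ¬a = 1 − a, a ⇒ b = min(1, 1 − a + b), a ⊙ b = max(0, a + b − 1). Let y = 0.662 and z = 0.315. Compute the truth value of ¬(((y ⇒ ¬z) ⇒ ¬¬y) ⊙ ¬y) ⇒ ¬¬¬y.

¬z = 1 − 0.315 = 0.685
y ⇒ ¬z = min(1, 1 − 0.662 + 0.685) = min(1, 1.023) = 1.000
¬y = 1 − 0.662 = 0.338
¬¬y = 1 − 0.338 = 0.662
(y ⇒ ¬z) ⇒ ¬¬y = min(1, 1 − 1.000 + 0.662) = min(1, 0.662) = 0.662
((y ⇒ ¬z) ⇒ ¬¬y) ⊙ ¬y = max(0, 0.662 + 0.338 − 1) = max(0, 0.000) = 0.000
¬(((y ⇒ ¬z) ⇒ ¬¬y) ⊙ ¬y) = 1 − 0.000 = 1.000
¬¬¬y = 1 − 0.662 = 0.338
¬(((y ⇒ ¬z) ⇒ ¬¬y) ⊙ ¬y) ⇒ ¬¬¬y = min(1, 1 − 1.000 + 0.338) = min(1, 0.338) = 0.338

0.338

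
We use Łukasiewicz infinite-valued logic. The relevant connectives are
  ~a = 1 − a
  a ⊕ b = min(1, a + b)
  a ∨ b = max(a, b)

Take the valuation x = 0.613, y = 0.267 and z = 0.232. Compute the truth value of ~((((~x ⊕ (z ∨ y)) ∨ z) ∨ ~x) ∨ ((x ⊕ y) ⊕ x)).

0.000

~x = 1 − 0.613 = 0.387
z ∨ y = max(0.232, 0.267) = 0.267
~x ⊕ (z ∨ y) = min(1, 0.387 + 0.267) = min(1, 0.654) = 0.654
(~x ⊕ (z ∨ y)) ∨ z = max(0.654, 0.232) = 0.654
((~x ⊕ (z ∨ y)) ∨ z) ∨ ~x = max(0.654, 0.387) = 0.654
x ⊕ y = min(1, 0.613 + 0.267) = min(1, 0.880) = 0.880
(x ⊕ y) ⊕ x = min(1, 0.880 + 0.613) = min(1, 1.493) = 1.000
(((~x ⊕ (z ∨ y)) ∨ z) ∨ ~x) ∨ ((x ⊕ y) ⊕ x) = max(0.654, 1.000) = 1.000
~((((~x ⊕ (z ∨ y)) ∨ z) ∨ ~x) ∨ ((x ⊕ y) ⊕ x)) = 1 − 1.000 = 0.000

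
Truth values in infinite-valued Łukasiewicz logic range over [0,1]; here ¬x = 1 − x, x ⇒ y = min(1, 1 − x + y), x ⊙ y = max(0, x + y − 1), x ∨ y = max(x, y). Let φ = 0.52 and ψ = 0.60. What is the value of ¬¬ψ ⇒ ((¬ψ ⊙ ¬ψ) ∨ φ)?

¬ψ = 1 − 0.60 = 0.40
¬¬ψ = 1 − 0.40 = 0.60
¬ψ ⊙ ¬ψ = max(0, 0.40 + 0.40 − 1) = max(0, -0.20) = 0.00
(¬ψ ⊙ ¬ψ) ∨ φ = max(0.00, 0.52) = 0.52
¬¬ψ ⇒ ((¬ψ ⊙ ¬ψ) ∨ φ) = min(1, 1 − 0.60 + 0.52) = min(1, 0.92) = 0.92

0.92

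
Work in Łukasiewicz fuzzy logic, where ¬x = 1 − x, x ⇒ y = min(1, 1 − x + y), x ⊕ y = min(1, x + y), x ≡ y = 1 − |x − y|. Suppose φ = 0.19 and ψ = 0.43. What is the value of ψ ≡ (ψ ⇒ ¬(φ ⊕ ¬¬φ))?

0.43

¬φ = 1 − 0.19 = 0.81
¬¬φ = 1 − 0.81 = 0.19
φ ⊕ ¬¬φ = min(1, 0.19 + 0.19) = min(1, 0.38) = 0.38
¬(φ ⊕ ¬¬φ) = 1 − 0.38 = 0.62
ψ ⇒ ¬(φ ⊕ ¬¬φ) = min(1, 1 − 0.43 + 0.62) = min(1, 1.19) = 1.00
ψ ≡ (ψ ⇒ ¬(φ ⊕ ¬¬φ)) = 1 − |0.43 − 1.00| = 1 − 0.57 = 0.43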